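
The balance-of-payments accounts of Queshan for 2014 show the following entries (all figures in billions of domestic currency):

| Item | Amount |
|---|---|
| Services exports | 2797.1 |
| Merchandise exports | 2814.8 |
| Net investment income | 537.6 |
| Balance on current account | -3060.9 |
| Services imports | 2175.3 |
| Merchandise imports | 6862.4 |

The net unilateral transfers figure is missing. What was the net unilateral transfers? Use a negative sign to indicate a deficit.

-172.7

Current account = goods balance + services balance + net primary income + net secondary income
Sum of the known components = -2888.2
Net unilateral transfers = CA - (known components) = -3060.9 - (-2888.2) = -172.7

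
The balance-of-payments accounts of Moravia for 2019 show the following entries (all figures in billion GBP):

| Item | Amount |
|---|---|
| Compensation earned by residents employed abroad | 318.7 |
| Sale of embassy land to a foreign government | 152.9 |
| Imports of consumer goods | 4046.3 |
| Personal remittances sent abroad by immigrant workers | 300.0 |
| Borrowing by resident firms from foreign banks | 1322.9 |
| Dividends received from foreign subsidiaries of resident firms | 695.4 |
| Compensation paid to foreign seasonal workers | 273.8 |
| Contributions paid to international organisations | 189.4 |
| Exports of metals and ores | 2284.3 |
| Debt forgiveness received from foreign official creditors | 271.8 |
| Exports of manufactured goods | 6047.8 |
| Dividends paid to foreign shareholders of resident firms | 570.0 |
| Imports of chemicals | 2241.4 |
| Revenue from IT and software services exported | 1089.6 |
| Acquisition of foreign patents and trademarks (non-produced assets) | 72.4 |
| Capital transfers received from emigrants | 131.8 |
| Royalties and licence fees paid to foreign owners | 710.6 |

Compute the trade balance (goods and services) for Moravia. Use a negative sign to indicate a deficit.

2423.4

Goods: 6047.8 - 4046.3 - 2241.4 + 2284.3 = 2044.4
Services: 1089.6 - 710.6 = 379.0
Trade balance = 2044.4 + 379.0 = 2423.4
(Excluded from the trade balance — primary income: compensation earned by residents employed abroad 318.7, dividends received from foreign subsidiaries of resident firms 695.4, compensation paid to foreign seasonal workers 273.8, dividends paid to foreign shareholders of resident firms 570.0; capital account: sale of embassy land to a foreign government 152.9, debt forgiveness received from foreign official creditors 271.8, acquisition of foreign patents and trademarks (non-produced assets) 72.4, capital transfers received from emigrants 131.8; secondary income: personal remittances sent abroad by immigrant workers 300.0, contributions paid to international organisations 189.4; financial account: borrowing by resident firms from foreign banks 1322.9.)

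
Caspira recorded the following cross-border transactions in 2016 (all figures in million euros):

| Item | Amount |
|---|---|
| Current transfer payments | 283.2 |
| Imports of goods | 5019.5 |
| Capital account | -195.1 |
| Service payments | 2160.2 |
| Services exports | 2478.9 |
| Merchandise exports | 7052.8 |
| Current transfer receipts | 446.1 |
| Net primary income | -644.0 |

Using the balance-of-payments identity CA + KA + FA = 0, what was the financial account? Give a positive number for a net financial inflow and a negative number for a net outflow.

-1675.8

Goods balance = 7052.8 - 5019.5 = 2033.3
Services balance = 2478.9 - 2160.2 = 318.7
Trade balance (goods + services) = 2033.3 + 318.7 = 2352.0
Net primary income = -644.0
Net secondary income = 446.1 - 283.2 = 162.9
Current account = 2352.0 + (-644.0) + 162.9 = 1870.9
Financial account = -(1870.9 + (-195.1)) = -1675.8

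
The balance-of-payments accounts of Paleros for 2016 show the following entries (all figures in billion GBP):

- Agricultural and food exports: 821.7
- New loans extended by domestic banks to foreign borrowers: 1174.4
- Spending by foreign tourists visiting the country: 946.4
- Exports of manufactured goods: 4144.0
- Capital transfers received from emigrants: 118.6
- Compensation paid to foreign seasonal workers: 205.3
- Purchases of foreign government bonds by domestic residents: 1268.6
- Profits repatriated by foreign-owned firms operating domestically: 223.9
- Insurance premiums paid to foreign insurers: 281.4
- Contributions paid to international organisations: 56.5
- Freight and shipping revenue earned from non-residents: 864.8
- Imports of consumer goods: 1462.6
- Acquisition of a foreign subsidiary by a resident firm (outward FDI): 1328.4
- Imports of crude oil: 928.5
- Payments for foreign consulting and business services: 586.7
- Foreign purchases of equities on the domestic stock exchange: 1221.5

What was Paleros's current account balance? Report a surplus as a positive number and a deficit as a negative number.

Goods: -1462.6 + 821.7 - 928.5 + 4144.0 = 2574.6
Services: -281.4 + 864.8 + 946.4 - 586.7 = 943.1
Primary income: -205.3 - 223.9 = -429.2
Secondary income: -56.5
Current account = 2574.6 + 943.1 + (-429.2) + (-56.5) = 3032.0
(Excluded from the current account — financial account: new loans extended by domestic banks to foreign borrowers 1174.4, purchases of foreign government bonds by domestic residents 1268.6, acquisition of a foreign subsidiary by a resident firm (outward FDI) 1328.4, foreign purchases of equities on the domestic stock exchange 1221.5; capital account: capital transfers received from emigrants 118.6.)

3032.0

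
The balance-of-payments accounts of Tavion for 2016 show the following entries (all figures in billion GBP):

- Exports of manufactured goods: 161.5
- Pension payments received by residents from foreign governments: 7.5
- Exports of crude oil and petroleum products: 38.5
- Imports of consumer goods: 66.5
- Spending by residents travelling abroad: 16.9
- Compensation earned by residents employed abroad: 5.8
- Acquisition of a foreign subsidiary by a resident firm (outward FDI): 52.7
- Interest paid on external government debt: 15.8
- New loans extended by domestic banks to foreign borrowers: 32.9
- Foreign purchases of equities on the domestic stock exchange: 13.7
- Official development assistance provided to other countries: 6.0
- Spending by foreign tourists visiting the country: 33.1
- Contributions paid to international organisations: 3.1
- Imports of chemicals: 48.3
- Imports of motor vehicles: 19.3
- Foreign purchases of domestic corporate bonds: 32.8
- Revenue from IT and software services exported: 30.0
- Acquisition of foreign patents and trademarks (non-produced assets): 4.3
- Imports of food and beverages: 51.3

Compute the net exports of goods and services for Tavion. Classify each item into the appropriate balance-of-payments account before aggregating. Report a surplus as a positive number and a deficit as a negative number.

Goods: -19.3 - 66.5 - 48.3 + 161.5 - 51.3 + 38.5 = 14.6
Services: 30.0 - 16.9 + 33.1 = 46.2
Trade balance = 14.6 + 46.2 = 60.8
(Excluded from the trade balance — secondary income: pension payments received by residents from foreign governments 7.5, official development assistance provided to other countries 6.0, contributions paid to international organisations 3.1; primary income: compensation earned by residents employed abroad 5.8, interest paid on external government debt 15.8; financial account: acquisition of a foreign subsidiary by a resident firm (outward FDI) 52.7, new loans extended by domestic banks to foreign borrowers 32.9, foreign purchases of equities on the domestic stock exchange 13.7, foreign purchases of domestic corporate bonds 32.8; capital account: acquisition of foreign patents and trademarks (non-produced assets) 4.3.)

60.8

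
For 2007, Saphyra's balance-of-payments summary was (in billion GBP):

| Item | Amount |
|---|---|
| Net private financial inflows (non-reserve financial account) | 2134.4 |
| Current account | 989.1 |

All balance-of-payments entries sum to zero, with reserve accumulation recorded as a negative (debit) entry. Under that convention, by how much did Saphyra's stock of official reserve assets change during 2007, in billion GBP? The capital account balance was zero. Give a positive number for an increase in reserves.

Official reserve transactions balance = -(989.1 + 2134.4) = -3123.5
An accumulation of reserves is recorded as a debit (negative entry), so the change in the stock of reserves is the negative of that balance.
Change in official reserves = -(-3123.5) = 3123.5

3123.5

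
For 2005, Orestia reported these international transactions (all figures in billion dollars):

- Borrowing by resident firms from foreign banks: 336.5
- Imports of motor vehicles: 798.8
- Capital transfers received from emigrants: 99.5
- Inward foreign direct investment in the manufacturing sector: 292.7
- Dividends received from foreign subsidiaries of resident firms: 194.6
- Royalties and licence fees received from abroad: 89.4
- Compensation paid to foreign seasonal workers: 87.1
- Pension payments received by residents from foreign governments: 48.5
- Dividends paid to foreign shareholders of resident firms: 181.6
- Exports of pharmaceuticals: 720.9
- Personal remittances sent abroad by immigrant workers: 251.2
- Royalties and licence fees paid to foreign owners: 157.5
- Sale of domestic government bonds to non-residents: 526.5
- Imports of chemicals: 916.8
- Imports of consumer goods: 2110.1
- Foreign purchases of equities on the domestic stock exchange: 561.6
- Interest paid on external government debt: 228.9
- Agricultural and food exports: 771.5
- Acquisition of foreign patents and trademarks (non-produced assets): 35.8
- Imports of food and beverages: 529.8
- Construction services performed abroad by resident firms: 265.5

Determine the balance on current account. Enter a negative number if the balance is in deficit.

-3171.4

Goods: -529.8 - 2110.1 + 771.5 - 798.8 - 916.8 + 720.9 = -2863.1
Services: 265.5 + 89.4 - 157.5 = 197.4
Primary income: -181.6 + 194.6 - 87.1 - 228.9 = -303.0
Secondary income: 48.5 - 251.2 = -202.7
Current account = (-2863.1) + 197.4 + (-303.0) + (-202.7) = -3171.4
(Excluded from the current account — financial account: borrowing by resident firms from foreign banks 336.5, inward foreign direct investment in the manufacturing sector 292.7, sale of domestic government bonds to non-residents 526.5, foreign purchases of equities on the domestic stock exchange 561.6; capital account: capital transfers received from emigrants 99.5, acquisition of foreign patents and trademarks (non-produced assets) 35.8.)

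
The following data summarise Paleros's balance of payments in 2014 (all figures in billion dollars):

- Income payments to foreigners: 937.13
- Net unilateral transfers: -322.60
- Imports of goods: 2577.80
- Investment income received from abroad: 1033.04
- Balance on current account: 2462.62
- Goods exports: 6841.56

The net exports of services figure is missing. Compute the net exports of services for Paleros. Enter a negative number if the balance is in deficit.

Current account = goods balance + services balance + net primary income + net secondary income
Sum of the known components = 4037.07
Net exports of services = CA - (known components) = 2462.62 - 4037.07 = -1574.45

-1574.45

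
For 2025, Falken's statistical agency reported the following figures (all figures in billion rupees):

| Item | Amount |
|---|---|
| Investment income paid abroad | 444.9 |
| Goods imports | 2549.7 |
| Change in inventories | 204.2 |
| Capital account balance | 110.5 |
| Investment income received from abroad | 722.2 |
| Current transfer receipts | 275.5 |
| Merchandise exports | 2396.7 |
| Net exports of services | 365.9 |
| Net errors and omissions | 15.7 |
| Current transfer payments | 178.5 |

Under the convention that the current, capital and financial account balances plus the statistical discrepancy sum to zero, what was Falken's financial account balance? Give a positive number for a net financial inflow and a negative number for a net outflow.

-713.4

Goods balance = 2396.7 - 2549.7 = -153.0
Services balance = 365.9
Trade balance (goods + services) = -153.0 + 365.9 = 212.9
Net primary income = 722.2 - 444.9 = 277.3
Net secondary income = 275.5 - 178.5 = 97.0
Current account = 212.9 + 277.3 + 97.0 = 587.2
Financial account = -(587.2 + 110.5 + 15.7) = -713.4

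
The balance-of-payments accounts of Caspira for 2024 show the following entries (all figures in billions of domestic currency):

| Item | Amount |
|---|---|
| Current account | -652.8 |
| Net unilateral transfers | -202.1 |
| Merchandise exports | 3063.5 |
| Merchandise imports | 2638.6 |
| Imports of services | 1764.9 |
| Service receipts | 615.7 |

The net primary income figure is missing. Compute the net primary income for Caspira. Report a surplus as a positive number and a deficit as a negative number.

Current account = goods balance + services balance + net primary income + net secondary income
Sum of the known components = -926.4
Net primary income = CA - (known components) = -652.8 - (-926.4) = 273.6

273.6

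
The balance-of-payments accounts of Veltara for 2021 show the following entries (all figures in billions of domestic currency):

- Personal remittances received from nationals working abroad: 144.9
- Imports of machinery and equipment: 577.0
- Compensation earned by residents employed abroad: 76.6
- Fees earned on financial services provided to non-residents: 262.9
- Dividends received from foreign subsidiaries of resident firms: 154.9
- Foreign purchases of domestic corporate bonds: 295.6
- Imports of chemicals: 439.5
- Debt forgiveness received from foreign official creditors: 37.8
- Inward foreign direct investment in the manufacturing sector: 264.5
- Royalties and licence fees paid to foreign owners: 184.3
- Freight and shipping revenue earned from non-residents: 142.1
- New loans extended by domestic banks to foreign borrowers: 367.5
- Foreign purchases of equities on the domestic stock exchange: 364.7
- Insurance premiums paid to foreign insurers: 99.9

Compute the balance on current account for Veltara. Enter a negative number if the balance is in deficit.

-519.3

Goods: -439.5 - 577.0 = -1016.5
Services: 142.1 + 262.9 - 99.9 - 184.3 = 120.8
Primary income: 76.6 + 154.9 = 231.5
Secondary income: 144.9
Current account = (-1016.5) + 120.8 + 231.5 + 144.9 = -519.3
(Excluded from the current account — financial account: foreign purchases of domestic corporate bonds 295.6, inward foreign direct investment in the manufacturing sector 264.5, new loans extended by domestic banks to foreign borrowers 367.5, foreign purchases of equities on the domestic stock exchange 364.7; capital account: debt forgiveness received from foreign official creditors 37.8.)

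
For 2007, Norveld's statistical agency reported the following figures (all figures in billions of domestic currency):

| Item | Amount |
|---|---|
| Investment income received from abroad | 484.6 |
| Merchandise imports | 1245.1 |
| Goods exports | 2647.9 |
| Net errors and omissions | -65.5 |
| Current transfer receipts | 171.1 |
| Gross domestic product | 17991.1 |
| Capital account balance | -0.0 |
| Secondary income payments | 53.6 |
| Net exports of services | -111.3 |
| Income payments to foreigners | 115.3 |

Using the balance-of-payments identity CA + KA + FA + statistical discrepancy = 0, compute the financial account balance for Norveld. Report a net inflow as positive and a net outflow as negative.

Goods balance = 2647.9 - 1245.1 = 1402.8
Services balance = -111.3
Trade balance (goods + services) = 1402.8 + (-111.3) = 1291.5
Net primary income = 484.6 - 115.3 = 369.3
Net secondary income = 171.1 - 53.6 = 117.5
Current account = 1291.5 + 369.3 + 117.5 = 1778.3
Financial account = -(1778.3 + -0.0 + (-65.5)) = -1712.8

-1712.8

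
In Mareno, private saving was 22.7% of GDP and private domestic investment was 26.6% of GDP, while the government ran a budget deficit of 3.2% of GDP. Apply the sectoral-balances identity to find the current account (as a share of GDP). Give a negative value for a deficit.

By the sectoral-balances identity, CA = (S_private - I) + (T - G).
Private balance = 22.7 - 26.6 = -3.9
Government balance (T - G) = -3.2
CA = -3.9 + (-3.2) = -7.1

-7.1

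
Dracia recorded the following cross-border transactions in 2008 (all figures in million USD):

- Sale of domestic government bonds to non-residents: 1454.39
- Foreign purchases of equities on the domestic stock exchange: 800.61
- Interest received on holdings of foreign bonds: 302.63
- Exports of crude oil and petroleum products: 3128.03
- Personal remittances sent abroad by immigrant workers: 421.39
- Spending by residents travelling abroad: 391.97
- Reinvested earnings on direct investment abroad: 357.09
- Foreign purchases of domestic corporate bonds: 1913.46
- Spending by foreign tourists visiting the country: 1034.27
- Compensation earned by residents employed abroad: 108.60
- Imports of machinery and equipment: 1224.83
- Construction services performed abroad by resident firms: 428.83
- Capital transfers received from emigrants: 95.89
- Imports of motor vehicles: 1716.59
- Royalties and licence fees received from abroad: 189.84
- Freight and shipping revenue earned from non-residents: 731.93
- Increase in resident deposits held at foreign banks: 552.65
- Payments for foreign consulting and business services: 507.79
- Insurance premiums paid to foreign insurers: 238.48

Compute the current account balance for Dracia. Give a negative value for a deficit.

1780.17

Goods: -1224.83 + 3128.03 - 1716.59 = 186.61
Services: 731.93 + 189.84 - 391.97 - 507.79 - 238.48 + 428.83 + 1034.27 = 1246.63
Primary income: 357.09 + 302.63 + 108.60 = 768.32
Secondary income: -421.39
Current account = 186.61 + 1246.63 + 768.32 + (-421.39) = 1780.17
(Excluded from the current account — financial account: sale of domestic government bonds to non-residents 1454.39, foreign purchases of equities on the domestic stock exchange 800.61, foreign purchases of domestic corporate bonds 1913.46, increase in resident deposits held at foreign banks 552.65; capital account: capital transfers received from emigrants 95.89.)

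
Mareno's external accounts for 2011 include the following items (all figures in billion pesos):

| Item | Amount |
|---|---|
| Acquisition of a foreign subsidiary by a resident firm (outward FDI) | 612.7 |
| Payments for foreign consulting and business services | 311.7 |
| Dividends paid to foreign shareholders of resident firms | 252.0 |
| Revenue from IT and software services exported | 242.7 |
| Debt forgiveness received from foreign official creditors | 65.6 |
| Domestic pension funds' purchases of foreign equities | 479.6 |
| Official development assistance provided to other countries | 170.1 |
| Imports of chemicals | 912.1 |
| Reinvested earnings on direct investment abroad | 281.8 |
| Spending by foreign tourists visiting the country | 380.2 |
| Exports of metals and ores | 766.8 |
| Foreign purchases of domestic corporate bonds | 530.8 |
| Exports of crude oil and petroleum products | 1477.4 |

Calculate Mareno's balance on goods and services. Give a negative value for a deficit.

1643.3

Goods: -912.1 + 766.8 + 1477.4 = 1332.1
Services: 380.2 - 311.7 + 242.7 = 311.2
Trade balance = 1332.1 + 311.2 = 1643.3
(Excluded from the trade balance — financial account: acquisition of a foreign subsidiary by a resident firm (outward FDI) 612.7, domestic pension funds' purchases of foreign equities 479.6, foreign purchases of domestic corporate bonds 530.8; primary income: dividends paid to foreign shareholders of resident firms 252.0, reinvested earnings on direct investment abroad 281.8; capital account: debt forgiveness received from foreign official creditors 65.6; secondary income: official development assistance provided to other countries 170.1.)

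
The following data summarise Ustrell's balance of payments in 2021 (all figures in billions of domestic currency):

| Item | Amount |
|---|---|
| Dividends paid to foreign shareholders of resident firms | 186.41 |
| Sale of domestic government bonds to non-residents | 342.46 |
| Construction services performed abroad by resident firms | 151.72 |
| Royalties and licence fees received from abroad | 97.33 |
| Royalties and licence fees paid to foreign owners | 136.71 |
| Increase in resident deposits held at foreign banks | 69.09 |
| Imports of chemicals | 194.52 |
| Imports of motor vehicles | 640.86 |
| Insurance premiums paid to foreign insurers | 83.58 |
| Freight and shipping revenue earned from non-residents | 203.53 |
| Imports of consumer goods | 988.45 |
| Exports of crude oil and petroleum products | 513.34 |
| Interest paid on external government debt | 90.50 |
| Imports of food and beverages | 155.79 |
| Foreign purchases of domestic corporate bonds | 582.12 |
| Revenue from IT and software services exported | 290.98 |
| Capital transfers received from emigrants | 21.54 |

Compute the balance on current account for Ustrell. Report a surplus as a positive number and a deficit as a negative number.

-1219.92

Goods: -988.45 - 155.79 + 513.34 - 194.52 - 640.86 = -1466.28
Services: 97.33 - 83.58 + 203.53 - 136.71 + 290.98 + 151.72 = 523.27
Primary income: -90.50 - 186.41 = -276.91
Current account = (-1466.28) + 523.27 + (-276.91) = -1219.92
(Excluded from the current account — financial account: sale of domestic government bonds to non-residents 342.46, increase in resident deposits held at foreign banks 69.09, foreign purchases of domestic corporate bonds 582.12; capital account: capital transfers received from emigrants 21.54.)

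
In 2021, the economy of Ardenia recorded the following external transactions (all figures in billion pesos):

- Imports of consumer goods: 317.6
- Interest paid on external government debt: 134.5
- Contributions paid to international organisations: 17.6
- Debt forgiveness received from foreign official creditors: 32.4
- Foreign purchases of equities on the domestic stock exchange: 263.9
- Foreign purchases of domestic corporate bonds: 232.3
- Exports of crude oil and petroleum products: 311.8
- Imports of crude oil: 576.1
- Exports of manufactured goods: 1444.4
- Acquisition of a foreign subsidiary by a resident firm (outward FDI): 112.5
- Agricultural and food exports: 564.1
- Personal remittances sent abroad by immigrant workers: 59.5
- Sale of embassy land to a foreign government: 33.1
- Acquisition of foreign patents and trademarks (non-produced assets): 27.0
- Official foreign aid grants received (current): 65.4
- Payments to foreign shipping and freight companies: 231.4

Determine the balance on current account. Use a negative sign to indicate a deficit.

1049.0

Goods: -317.6 - 576.1 + 564.1 + 311.8 + 1444.4 = 1426.6
Services: -231.4
Primary income: -134.5
Secondary income: -17.6 - 59.5 + 65.4 = -11.7
Current account = 1426.6 + (-231.4) + (-134.5) + (-11.7) = 1049.0
(Excluded from the current account — capital account: debt forgiveness received from foreign official creditors 32.4, sale of embassy land to a foreign government 33.1, acquisition of foreign patents and trademarks (non-produced assets) 27.0; financial account: foreign purchases of equities on the domestic stock exchange 263.9, foreign purchases of domestic corporate bonds 232.3, acquisition of a foreign subsidiary by a resident firm (outward FDI) 112.5.)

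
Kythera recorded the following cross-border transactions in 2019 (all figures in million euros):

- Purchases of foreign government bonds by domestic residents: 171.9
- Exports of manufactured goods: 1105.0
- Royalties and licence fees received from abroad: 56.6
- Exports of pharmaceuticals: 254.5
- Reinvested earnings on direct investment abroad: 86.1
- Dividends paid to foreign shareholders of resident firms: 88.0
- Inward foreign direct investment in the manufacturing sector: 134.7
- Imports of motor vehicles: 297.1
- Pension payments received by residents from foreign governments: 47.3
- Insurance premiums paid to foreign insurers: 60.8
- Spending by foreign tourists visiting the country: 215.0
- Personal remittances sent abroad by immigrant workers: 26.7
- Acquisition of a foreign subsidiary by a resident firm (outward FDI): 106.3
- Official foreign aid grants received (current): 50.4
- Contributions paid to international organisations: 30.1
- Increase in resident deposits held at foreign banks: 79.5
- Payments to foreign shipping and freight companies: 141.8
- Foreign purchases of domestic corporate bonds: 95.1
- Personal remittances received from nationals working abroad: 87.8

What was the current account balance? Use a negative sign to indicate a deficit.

1258.2

Goods: 254.5 + 1105.0 - 297.1 = 1062.4
Services: -141.8 + 215.0 + 56.6 - 60.8 = 69.0
Primary income: 86.1 - 88.0 = -1.9
Secondary income: -26.7 + 50.4 - 30.1 + 47.3 + 87.8 = 128.7
Current account = 1062.4 + 69.0 + (-1.9) + 128.7 = 1258.2
(Excluded from the current account — financial account: purchases of foreign government bonds by domestic residents 171.9, inward foreign direct investment in the manufacturing sector 134.7, acquisition of a foreign subsidiary by a resident firm (outward FDI) 106.3, increase in resident deposits held at foreign banks 79.5, foreign purchases of domestic corporate bonds 95.1.)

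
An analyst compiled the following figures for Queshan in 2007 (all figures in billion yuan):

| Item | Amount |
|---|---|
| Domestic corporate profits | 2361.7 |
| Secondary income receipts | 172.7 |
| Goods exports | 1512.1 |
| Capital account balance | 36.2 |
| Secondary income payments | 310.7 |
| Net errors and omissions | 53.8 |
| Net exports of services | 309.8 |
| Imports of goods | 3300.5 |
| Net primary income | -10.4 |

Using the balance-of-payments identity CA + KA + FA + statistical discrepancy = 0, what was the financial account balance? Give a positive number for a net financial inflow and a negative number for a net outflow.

Goods balance = 1512.1 - 3300.5 = -1788.4
Services balance = 309.8
Trade balance (goods + services) = -1788.4 + 309.8 = -1478.6
Net primary income = -10.4
Net secondary income = 172.7 - 310.7 = -138.0
Current account = -1478.6 + (-10.4) + (-138.0) = -1627.0
Financial account = -(-1627.0 + 36.2 + 53.8) = 1537.0

1537.0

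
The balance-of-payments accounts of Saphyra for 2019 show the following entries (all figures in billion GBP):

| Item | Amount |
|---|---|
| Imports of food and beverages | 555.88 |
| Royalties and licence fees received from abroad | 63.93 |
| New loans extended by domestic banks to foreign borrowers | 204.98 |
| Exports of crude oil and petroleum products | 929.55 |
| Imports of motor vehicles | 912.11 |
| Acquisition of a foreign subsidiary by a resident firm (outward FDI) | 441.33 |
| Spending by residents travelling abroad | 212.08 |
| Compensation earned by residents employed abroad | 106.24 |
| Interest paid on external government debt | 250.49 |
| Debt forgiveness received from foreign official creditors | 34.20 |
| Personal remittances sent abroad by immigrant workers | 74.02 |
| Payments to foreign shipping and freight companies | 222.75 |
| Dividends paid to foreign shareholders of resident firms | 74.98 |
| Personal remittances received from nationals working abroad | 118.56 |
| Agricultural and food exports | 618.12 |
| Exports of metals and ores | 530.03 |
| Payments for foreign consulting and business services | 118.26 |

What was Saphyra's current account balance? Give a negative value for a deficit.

-54.14

Goods: 618.12 - 555.88 + 530.03 + 929.55 - 912.11 = 609.71
Services: -222.75 + 63.93 - 118.26 - 212.08 = -489.16
Primary income: -250.49 - 74.98 + 106.24 = -219.23
Secondary income: 118.56 - 74.02 = 44.54
Current account = 609.71 + (-489.16) + (-219.23) + 44.54 = -54.14
(Excluded from the current account — financial account: new loans extended by domestic banks to foreign borrowers 204.98, acquisition of a foreign subsidiary by a resident firm (outward FDI) 441.33; capital account: debt forgiveness received from foreign official creditors 34.20.)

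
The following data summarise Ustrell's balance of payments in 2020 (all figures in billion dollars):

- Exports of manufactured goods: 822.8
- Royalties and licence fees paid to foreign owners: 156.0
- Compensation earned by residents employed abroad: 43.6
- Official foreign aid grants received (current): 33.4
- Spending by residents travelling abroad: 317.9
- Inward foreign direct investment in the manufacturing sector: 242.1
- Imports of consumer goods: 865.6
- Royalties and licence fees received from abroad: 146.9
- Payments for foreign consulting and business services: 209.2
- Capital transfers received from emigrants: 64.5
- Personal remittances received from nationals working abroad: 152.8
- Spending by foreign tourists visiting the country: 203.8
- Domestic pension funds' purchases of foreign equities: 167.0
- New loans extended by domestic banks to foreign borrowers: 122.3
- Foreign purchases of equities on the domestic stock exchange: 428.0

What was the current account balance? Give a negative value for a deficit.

-145.4

Goods: -865.6 + 822.8 = -42.8
Services: 203.8 - 156.0 - 317.9 + 146.9 - 209.2 = -332.4
Primary income: 43.6
Secondary income: 33.4 + 152.8 = 186.2
Current account = (-42.8) + (-332.4) + 43.6 + 186.2 = -145.4
(Excluded from the current account — financial account: inward foreign direct investment in the manufacturing sector 242.1, domestic pension funds' purchases of foreign equities 167.0, new loans extended by domestic banks to foreign borrowers 122.3, foreign purchases of equities on the domestic stock exchange 428.0; capital account: capital transfers received from emigrants 64.5.)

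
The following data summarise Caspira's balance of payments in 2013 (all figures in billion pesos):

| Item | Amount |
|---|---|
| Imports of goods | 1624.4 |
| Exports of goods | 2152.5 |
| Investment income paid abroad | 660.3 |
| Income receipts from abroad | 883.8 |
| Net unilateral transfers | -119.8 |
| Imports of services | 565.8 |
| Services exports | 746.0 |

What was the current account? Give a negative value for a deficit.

812.0

Goods balance = 2152.5 - 1624.4 = 528.1
Services balance = 746.0 - 565.8 = 180.2
Trade balance (goods + services) = 528.1 + 180.2 = 708.3
Net primary income = 883.8 - 660.3 = 223.5
Net secondary income = -119.8
Current account = 708.3 + 223.5 + (-119.8) = 812.0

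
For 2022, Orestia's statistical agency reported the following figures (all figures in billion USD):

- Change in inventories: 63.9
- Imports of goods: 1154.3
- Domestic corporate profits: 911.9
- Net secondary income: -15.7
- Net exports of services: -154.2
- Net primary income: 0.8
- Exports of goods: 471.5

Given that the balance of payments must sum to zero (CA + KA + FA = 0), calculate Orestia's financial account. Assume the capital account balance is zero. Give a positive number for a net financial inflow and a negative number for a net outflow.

Goods balance = 471.5 - 1154.3 = -682.8
Services balance = -154.2
Trade balance (goods + services) = -682.8 + (-154.2) = -837.0
Net primary income = 0.8
Net secondary income = -15.7
Current account = -837.0 + 0.8 + (-15.7) = -851.9
Financial account = -(-851.9) = 851.9

851.9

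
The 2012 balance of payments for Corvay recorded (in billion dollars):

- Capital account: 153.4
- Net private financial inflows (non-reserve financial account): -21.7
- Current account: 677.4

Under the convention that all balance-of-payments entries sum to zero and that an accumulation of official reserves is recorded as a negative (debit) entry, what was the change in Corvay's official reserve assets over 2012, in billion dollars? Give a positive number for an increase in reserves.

809.1

Official reserve transactions balance = -(677.4 + 153.4 + (-21.7)) = -809.1
An accumulation of reserves is recorded as a debit (negative entry), so the change in the stock of reserves is the negative of that balance.
Change in official reserves = -(-809.1) = 809.1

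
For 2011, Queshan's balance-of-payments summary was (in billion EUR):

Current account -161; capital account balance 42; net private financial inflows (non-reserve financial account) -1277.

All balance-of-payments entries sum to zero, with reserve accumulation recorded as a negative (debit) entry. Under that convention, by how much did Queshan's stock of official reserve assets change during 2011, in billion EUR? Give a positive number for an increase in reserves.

Official reserve transactions balance = -((-161) + 42 + (-1277)) = 1396
An accumulation of reserves is recorded as a debit (negative entry), so the change in the stock of reserves is the negative of that balance.
Change in official reserves = -(1396) = -1396

-1396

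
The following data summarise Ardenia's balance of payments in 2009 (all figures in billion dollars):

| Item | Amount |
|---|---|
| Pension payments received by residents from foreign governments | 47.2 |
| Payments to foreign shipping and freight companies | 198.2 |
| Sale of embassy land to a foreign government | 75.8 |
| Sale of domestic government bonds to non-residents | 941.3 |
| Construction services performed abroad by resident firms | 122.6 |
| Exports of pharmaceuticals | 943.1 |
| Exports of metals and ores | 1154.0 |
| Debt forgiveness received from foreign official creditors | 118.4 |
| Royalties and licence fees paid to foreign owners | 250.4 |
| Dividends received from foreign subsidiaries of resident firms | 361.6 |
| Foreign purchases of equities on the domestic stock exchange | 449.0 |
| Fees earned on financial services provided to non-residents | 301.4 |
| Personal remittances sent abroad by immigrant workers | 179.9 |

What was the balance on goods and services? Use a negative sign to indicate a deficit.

2072.5

Goods: 943.1 + 1154.0 = 2097.1
Services: 301.4 - 198.2 - 250.4 + 122.6 = -24.6
Trade balance = 2097.1 + (-24.6) = 2072.5
(Excluded from the trade balance — secondary income: pension payments received by residents from foreign governments 47.2, personal remittances sent abroad by immigrant workers 179.9; capital account: sale of embassy land to a foreign government 75.8, debt forgiveness received from foreign official creditors 118.4; financial account: sale of domestic government bonds to non-residents 941.3, foreign purchases of equities on the domestic stock exchange 449.0; primary income: dividends received from foreign subsidiaries of resident firms 361.6.)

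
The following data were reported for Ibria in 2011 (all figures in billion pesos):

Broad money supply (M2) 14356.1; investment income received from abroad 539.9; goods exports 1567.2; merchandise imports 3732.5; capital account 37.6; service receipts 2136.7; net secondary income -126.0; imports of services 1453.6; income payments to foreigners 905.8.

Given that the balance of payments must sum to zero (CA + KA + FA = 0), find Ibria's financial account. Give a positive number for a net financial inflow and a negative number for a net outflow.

1936.5

Goods balance = 1567.2 - 3732.5 = -2165.3
Services balance = 2136.7 - 1453.6 = 683.1
Trade balance (goods + services) = -2165.3 + 683.1 = -1482.2
Net primary income = 539.9 - 905.8 = -365.9
Net secondary income = -126.0
Current account = -1482.2 + (-365.9) + (-126.0) = -1974.1
Financial account = -(-1974.1 + 37.6) = 1936.5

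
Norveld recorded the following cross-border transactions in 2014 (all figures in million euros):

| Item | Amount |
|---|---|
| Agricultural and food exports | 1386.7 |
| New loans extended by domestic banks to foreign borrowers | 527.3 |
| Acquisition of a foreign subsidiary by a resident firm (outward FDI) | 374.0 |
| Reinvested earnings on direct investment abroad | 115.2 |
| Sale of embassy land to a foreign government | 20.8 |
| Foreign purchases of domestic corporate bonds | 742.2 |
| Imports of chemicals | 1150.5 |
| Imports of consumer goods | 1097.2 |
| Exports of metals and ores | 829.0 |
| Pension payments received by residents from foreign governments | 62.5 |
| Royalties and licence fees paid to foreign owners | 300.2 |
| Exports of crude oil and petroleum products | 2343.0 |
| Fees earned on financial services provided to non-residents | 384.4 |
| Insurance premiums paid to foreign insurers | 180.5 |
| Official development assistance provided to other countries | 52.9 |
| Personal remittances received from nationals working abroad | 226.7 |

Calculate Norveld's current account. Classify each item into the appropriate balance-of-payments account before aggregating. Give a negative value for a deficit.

2566.2

Goods: 2343.0 + 1386.7 + 829.0 - 1150.5 - 1097.2 = 2311.0
Services: 384.4 - 300.2 - 180.5 = -96.3
Primary income: 115.2
Secondary income: 226.7 + 62.5 - 52.9 = 236.3
Current account = 2311.0 + (-96.3) + 115.2 + 236.3 = 2566.2
(Excluded from the current account — financial account: new loans extended by domestic banks to foreign borrowers 527.3, acquisition of a foreign subsidiary by a resident firm (outward FDI) 374.0, foreign purchases of domestic corporate bonds 742.2; capital account: sale of embassy land to a foreign government 20.8.)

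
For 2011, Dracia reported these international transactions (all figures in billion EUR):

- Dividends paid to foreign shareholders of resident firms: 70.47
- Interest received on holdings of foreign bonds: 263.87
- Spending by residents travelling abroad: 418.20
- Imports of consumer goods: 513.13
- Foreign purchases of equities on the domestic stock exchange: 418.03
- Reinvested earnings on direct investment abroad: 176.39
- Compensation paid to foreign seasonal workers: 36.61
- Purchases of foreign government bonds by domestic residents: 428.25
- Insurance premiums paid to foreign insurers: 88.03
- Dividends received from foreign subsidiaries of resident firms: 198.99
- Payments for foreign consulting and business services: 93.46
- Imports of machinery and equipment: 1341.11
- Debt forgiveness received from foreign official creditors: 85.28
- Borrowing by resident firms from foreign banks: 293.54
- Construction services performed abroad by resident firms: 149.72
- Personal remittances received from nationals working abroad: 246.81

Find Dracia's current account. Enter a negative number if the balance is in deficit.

-1525.23

Goods: -1341.11 - 513.13 = -1854.24
Services: -93.46 - 88.03 - 418.20 + 149.72 = -449.97
Primary income: -70.47 + 263.87 + 176.39 + 198.99 - 36.61 = 532.17
Secondary income: 246.81
Current account = (-1854.24) + (-449.97) + 532.17 + 246.81 = -1525.23
(Excluded from the current account — financial account: foreign purchases of equities on the domestic stock exchange 418.03, purchases of foreign government bonds by domestic residents 428.25, borrowing by resident firms from foreign banks 293.54; capital account: debt forgiveness received from foreign official creditors 85.28.)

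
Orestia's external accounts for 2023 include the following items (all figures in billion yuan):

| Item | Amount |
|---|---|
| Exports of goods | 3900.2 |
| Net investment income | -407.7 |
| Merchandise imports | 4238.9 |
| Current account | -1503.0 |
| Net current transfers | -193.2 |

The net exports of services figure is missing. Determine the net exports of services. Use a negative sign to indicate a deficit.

Current account = goods balance + services balance + net primary income + net secondary income
Sum of the known components = -939.6
Net exports of services = CA - (known components) = -1503.0 - (-939.6) = -563.4

-563.4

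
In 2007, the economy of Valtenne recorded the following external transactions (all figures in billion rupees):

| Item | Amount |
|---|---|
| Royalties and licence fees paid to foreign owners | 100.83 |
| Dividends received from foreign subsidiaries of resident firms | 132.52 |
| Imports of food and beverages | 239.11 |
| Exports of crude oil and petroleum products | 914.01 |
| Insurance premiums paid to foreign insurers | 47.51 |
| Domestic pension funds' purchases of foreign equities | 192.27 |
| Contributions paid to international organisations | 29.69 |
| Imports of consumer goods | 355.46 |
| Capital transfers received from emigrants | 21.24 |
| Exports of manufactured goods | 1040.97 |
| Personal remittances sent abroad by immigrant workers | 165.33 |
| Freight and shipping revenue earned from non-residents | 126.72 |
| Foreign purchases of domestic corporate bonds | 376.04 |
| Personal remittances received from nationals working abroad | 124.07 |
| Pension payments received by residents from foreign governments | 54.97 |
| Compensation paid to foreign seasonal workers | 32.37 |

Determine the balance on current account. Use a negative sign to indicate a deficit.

1422.96

Goods: 914.01 - 355.46 - 239.11 + 1040.97 = 1360.41
Services: -100.83 + 126.72 - 47.51 = -21.62
Primary income: -32.37 + 132.52 = 100.15
Secondary income: 124.07 - 29.69 + 54.97 - 165.33 = -15.98
Current account = 1360.41 + (-21.62) + 100.15 + (-15.98) = 1422.96
(Excluded from the current account — financial account: domestic pension funds' purchases of foreign equities 192.27, foreign purchases of domestic corporate bonds 376.04; capital account: capital transfers received from emigrants 21.24.)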